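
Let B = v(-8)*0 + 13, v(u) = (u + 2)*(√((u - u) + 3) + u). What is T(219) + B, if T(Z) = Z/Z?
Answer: 14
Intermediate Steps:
T(Z) = 1
v(u) = (2 + u)*(u + √3) (v(u) = (2 + u)*(√(0 + 3) + u) = (2 + u)*(√3 + u) = (2 + u)*(u + √3))
B = 13 (B = ((-8)² + 2*(-8) + 2*√3 - 8*√3)*0 + 13 = (64 - 16 + 2*√3 - 8*√3)*0 + 13 = (48 - 6*√3)*0 + 13 = 0 + 13 = 13)
T(219) + B = 1 + 13 = 14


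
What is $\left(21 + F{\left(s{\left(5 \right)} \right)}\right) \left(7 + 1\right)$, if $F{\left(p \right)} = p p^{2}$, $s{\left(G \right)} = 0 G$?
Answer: $168$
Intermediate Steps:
$s{\left(G \right)} = 0$
$F{\left(p \right)} = p^{3}$
$\left(21 + F{\left(s{\left(5 \right)} \right)}\right) \left(7 + 1\right) = \left(21 + 0^{3}\right) \left(7 + 1\right) = \left(21 + 0\right) 8 = 21 \cdot 8 = 168$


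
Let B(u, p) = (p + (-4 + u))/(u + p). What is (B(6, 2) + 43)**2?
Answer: 7569/4 ≈ 1892.3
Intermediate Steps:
B(u, p) = (-4 + p + u)/(p + u)
(B(6, 2) + 43)**2 = ((-4 + 2 + 6)/(2 + 6) + 43)**2 = (4/8 + 43)**2 = ((1/8)*4 + 43)**2 = (1/2 + 43)**2 = (87/2)**2 = 7569/4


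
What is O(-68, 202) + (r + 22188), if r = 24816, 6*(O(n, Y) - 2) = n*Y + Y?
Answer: 134251/3 ≈ 44750.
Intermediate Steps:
O(n, Y) = 2 + Y/6 + Y*n/6 (O(n, Y) = 2 + (n*Y + Y)/6 = 2 + (Y*n + Y)/6 = 2 + (Y + Y*n)/6 = 2 + (Y/6 + Y*n/6) = 2 + Y/6 + Y*n/6)
O(-68, 202) + (r + 22188) = (2 + (1/6)*202 + (1/6)*202*(-68)) + (24816 + 22188) = (2 + 101/3 - 6868/3) + 47004 = -6761/3 + 47004 = 134251/3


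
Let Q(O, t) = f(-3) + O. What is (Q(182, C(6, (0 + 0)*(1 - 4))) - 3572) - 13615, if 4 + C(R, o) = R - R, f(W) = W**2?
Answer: -16996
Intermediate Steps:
C(R, o) = -4 (C(R, o) = -4 + (R - R) = -4 + 0 = -4)
Q(O, t) = 9 + O (Q(O, t) = (-3)**2 + O = 9 + O)
(Q(182, C(6, (0 + 0)*(1 - 4))) - 3572) - 13615 = ((9 + 182) - 3572) - 13615 = (191 - 3572) - 13615 = -3381 - 13615 = -16996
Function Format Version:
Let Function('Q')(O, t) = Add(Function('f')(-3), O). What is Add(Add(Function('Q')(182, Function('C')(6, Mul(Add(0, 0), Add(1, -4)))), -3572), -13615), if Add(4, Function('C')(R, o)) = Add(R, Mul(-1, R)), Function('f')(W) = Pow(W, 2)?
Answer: -16996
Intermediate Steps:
Function('C')(R, o) = -4 (Function('C')(R, o) = Add(-4, Add(R, Mul(-1, R))) = Add(-4, 0) = -4)
Function('Q')(O, t) = Add(9, O) (Function('Q')(O, t) = Add(Pow(-3, 2), O) = Add(9, O))
Add(Add(Function('Q')(182, Function('C')(6, Mul(Add(0, 0), Add(1, -4)))), -3572), -13615) = Add(Add(Add(9, 182), -3572), -13615) = Add(Add(191, -3572), -13615) = Add(-3381, -13615) = -16996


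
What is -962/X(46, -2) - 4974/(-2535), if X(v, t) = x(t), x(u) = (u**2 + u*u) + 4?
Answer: -396497/5070 ≈ -78.205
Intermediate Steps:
x(u) = 4 + 2*u**2 (x(u) = (u**2 + u**2) + 4 = 2*u**2 + 4 = 4 + 2*u**2)
X(v, t) = 4 + 2*t**2
-962/X(46, -2) - 4974/(-2535) = -962/(4 + 2*(-2)**2) - 4974/(-2535) = -962/(4 + 2*4) - 4974*(-1/2535) = -962/(4 + 8) + 1658/845 = -962/12 + 1658/845 = -962*1/12 + 1658/845 = -481/6 + 1658/845 = -396497/5070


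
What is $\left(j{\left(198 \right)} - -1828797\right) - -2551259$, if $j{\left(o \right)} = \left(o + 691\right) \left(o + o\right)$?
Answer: $4732100$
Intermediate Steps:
$j{\left(o \right)} = 2 o \left(691 + o\right)$ ($j{\left(o \right)} = \left(691 + o\right) 2 o = 2 o \left(691 + o\right)$)
$\left(j{\left(198 \right)} - -1828797\right) - -2551259 = \left(2 \cdot 198 \left(691 + 198\right) - -1828797\right) - -2551259 = \left(2 \cdot 198 \cdot 889 + 1828797\right) + 2551259 = \left(352044 + 1828797\right) + 2551259 = 2180841 + 2551259 = 4732100$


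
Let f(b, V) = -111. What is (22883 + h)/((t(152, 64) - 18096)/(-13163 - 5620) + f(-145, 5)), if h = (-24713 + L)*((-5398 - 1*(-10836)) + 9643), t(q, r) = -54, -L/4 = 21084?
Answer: 10296496783446/688921 ≈ 1.4946e+7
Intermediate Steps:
L = -84336 (L = -4*21084 = -84336)
h = -1644567969 (h = (-24713 - 84336)*((-5398 - 1*(-10836)) + 9643) = -109049*((-5398 + 10836) + 9643) = -109049*(5438 + 9643) = -109049*15081 = -1644567969)
(22883 + h)/((t(152, 64) - 18096)/(-13163 - 5620) + f(-145, 5)) = (22883 - 1644567969)/((-54 - 18096)/(-13163 - 5620) - 111) = -1644545086/(-18150/(-18783) - 111) = -1644545086/(-18150*(-1/18783) - 111) = -1644545086/(6050/6261 - 111) = -1644545086/(-688921/6261) = -1644545086*(-6261/688921) = 10296496783446/688921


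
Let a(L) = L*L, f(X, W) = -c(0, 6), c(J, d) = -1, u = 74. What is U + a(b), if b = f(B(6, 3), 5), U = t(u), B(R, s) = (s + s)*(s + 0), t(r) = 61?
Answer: 62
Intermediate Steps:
B(R, s) = 2*s² (B(R, s) = (2*s)*s = 2*s²)
U = 61
f(X, W) = 1 (f(X, W) = -1*(-1) = 1)
b = 1
a(L) = L²
U + a(b) = 61 + 1² = 61 + 1 = 62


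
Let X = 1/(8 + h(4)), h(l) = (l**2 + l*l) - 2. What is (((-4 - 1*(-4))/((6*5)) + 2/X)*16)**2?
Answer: 1478656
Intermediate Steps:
h(l) = -2 + 2*l**2 (h(l) = (l**2 + l**2) - 2 = 2*l**2 - 2 = -2 + 2*l**2)
X = 1/38 (X = 1/(8 + (-2 + 2*4**2)) = 1/(8 + (-2 + 2*16)) = 1/(8 + (-2 + 32)) = 1/(8 + 30) = 1/38 ≈ 0.026316)
(((-4 - 1*(-4))/((6*5)) + 2/X)*16)**2 = (((-4 - 1*(-4))/((6*5)) + 2/(1/38))*16)**2 = (((-4 + 4)/30 + 2*38)*16)**2 = ((0*(1/30) + 76)*16)**2 = ((0 + 76)*16)**2 = (76*16)**2 = 1216**2 = 1478656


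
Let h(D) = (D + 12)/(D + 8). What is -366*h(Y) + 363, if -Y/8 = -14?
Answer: -76/5 ≈ -15.200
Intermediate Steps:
Y = 112 (Y = -8*(-14) = 112)
h(D) = (12 + D)/(8 + D)
-366*h(Y) + 363 = -366*(12 + 112)/(8 + 112) + 363 = -366*124/120 + 363 = -61*124/20 + 363 = -366*31/30 + 363 = -1891/5 + 363 = -76/5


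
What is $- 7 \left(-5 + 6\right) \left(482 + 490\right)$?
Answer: $-6804$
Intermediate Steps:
$- 7 \left(-5 + 6\right) \left(482 + 490\right) = \left(-7\right) 1 \cdot 972 = \left(-7\right) 972 = -6804$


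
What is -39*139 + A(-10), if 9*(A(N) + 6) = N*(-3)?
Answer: -16271/3 ≈ -5423.7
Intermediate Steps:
A(N) = -6 - N/3 (A(N) = -6 + (N*(-3))/9 = -6 + (-3*N)/9 = -6 - N/3)
-39*139 + A(-10) = -39*139 + (-6 - 1/3*(-10)) = -5421 + (-6 + 10/3) = -5421 - 8/3 = -16271/3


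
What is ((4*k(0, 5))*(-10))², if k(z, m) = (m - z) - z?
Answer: 40000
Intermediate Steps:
k(z, m) = m - 2*z
((4*k(0, 5))*(-10))² = ((4*(5 - 2*0))*(-10))² = ((4*(5 + 0))*(-10))² = ((4*5)*(-10))² = (20*(-10))² = (-200)² = 40000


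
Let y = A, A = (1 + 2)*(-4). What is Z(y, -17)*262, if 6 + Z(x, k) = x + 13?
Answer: -1310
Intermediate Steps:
A = -12 (A = 3*(-4) = -12)
y = -12
Z(x, k) = 7 + x (Z(x, k) = -6 + (x + 13) = -6 + (13 + x) = 7 + x)
Z(y, -17)*262 = (7 - 12)*262 = -5*262 = -1310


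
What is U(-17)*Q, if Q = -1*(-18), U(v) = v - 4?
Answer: -378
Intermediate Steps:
U(v) = -4 + v
Q = 18
U(-17)*Q = (-4 - 17)*18 = -21*18 = -378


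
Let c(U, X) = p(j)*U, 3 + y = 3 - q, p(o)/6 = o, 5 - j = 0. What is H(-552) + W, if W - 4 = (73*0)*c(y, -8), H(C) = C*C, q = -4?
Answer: 304708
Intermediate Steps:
j = 5 (j = 5 - 1*0 = 5 + 0 = 5)
H(C) = C**2
p(o) = 6*o
y = 4 (y = -3 + (3 - 1*(-4)) = -3 + (3 + 4) = -3 + 7 = 4)
c(U, X) = 30*U (c(U, X) = (6*5)*U = 30*U)
W = 4 (W = 4 + (73*0)*(30*4) = 4 + 0*120 = 4 + 0 = 4)
H(-552) + W = (-552)**2 + 4 = 304704 + 4 = 304708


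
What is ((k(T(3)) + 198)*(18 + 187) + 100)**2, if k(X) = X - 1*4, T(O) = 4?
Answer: 1655676100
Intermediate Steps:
k(X) = -4 + X (k(X) = X - 4 = -4 + X)
((k(T(3)) + 198)*(18 + 187) + 100)**2 = (((-4 + 4) + 198)*(18 + 187) + 100)**2 = ((0 + 198)*205 + 100)**2 = (198*205 + 100)**2 = (40590 + 100)**2 = 40690**2 = 1655676100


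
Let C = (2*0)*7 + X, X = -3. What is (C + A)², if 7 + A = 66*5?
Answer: 102400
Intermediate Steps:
C = -3 (C = (2*0)*7 - 3 = 0*7 - 3 = 0 - 3 = -3)
A = 323 (A = -7 + 66*5 = -7 + 330 = 323)
(C + A)² = (-3 + 323)² = 320² = 102400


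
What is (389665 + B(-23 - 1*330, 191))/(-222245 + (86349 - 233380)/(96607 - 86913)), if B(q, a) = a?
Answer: -1259754688/718196687 ≈ -1.7541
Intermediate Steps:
(389665 + B(-23 - 1*330, 191))/(-222245 + (86349 - 233380)/(96607 - 86913)) = (389665 + 191)/(-222245 + (86349 - 233380)/(96607 - 86913)) = 389856/(-222245 - 147031/9694) = 389856/(-2154590061/9694) = 389856*(-9694/2154590061) = -1259754688/718196687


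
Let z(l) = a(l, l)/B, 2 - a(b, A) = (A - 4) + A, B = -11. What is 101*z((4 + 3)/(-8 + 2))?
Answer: -2525/33 ≈ -76.515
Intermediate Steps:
a(b, A) = 6 - 2*A (a(b, A) = 2 - ((A - 4) + A) = 2 - ((-4 + A) + A) = 2 - (-4 + 2*A) = 2 + (4 - 2*A) = 6 - 2*A)
z(l) = -6/11 + 2*l/11 (z(l) = (6 - 2*l)/(-11) = (6 - 2*l)*(-1/11) = -6/11 + 2*l/11)
101*z((4 + 3)/(-8 + 2)) = 101*(-6/11 + 2*((4 + 3)/(-8 + 2))/11) = 101*(-6/11 + 2*(7/(-6))/11) = 101*(-6/11 + 2*(7*(-⅙))/11) = 101*(-6/11 + (2/11)*(-7/6)) = 101*(-6/11 - 7/33) = 101*(-25/33) = -2525/33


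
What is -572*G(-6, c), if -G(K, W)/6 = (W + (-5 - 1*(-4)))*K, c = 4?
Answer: -61776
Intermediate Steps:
G(K, W) = -6*K*(-1 + W) (G(K, W) = -6*(W + (-5 - 1*(-4)))*K = -6*(W + (-5 + 4))*K = -6*(W - 1)*K = -6*(-1 + W)*K = -6*K*(-1 + W))
-572*G(-6, c) = -3432*(-6)*(1 - 1*4) = -3432*(-6)*(1 - 4) = -3432*(-6)*(-3) = -572*108 = -61776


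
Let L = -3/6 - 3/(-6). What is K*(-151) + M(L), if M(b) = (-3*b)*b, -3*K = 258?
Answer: 12986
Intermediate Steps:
K = -86 (K = -⅓*258 = -86)
L = 0 (L = -3*⅙ - 3*(-⅙) = -½ + ½ = 0)
M(b) = -3*b²
K*(-151) + M(L) = -86*(-151) - 3*0² = 12986 - 3*0 = 12986 + 0 = 12986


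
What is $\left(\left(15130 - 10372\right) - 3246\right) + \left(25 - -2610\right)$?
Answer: $4147$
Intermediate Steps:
$\left(\left(15130 - 10372\right) - 3246\right) + \left(25 - -2610\right) = \left(4758 - 3246\right) + \left(25 + 2610\right) = 1512 + 2635 = 4147$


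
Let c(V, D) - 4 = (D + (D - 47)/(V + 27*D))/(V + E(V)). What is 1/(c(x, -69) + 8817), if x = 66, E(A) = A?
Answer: 237204/2092252607 ≈ 0.00011337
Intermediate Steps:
c(V, D) = 4 + (D + (-47 + D)/(V + 27*D))/(2*V) (c(V, D) = 4 + (D + (D - 47)/(V + 27*D))/(V + V) = 4 + (D + (-47 + D)/(V + 27*D))/((2*V)) = 4 + (D + (-47 + D)/(V + 27*D))*(1/(2*V)) = 4 + (D + (-47 + D)/(V + 27*D))/(2*V))
1/(c(x, -69) + 8817) = 1/((1/2)*(-47 - 69 + 8*66**2 + 27*(-69)**2 + 217*(-69)*66)/(66*(66 + 27*(-69))) + 8817) = 1/((1/2)*(1/66)*(-47 - 69 + 8*4356 + 27*4761 - 988218)/(66 - 1863) + 8817) = 1/((1/2)*(1/66)*(-47 - 69 + 34848 + 128547 - 988218)/(-1797) + 8817) = 1/((1/2)*(1/66)*(-1/1797)*(-824939) + 8817) = 1/(824939/237204 + 8817) = 1/(2092252607/237204) = 237204/2092252607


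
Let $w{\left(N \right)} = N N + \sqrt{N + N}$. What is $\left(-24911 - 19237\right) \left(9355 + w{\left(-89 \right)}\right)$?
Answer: $-762700848 - 44148 i \sqrt{178} \approx -7.627 \cdot 10^{8} - 5.8901 \cdot 10^{5} i$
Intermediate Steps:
$w{\left(N \right)} = N^{2} + \sqrt{2} \sqrt{N}$ ($w{\left(N \right)} = N^{2} + \sqrt{2 N} = N^{2} + \sqrt{2} \sqrt{N}$)
$\left(-24911 - 19237\right) \left(9355 + w{\left(-89 \right)}\right) = \left(-24911 - 19237\right) \left(9355 + \left(\left(-89\right)^{2} + \sqrt{2} \sqrt{-89}\right)\right) = - 44148 \left(9355 + \left(7921 + \sqrt{2} i \sqrt{89}\right)\right) = - 44148 \left(9355 + \left(7921 + i \sqrt{178}\right)\right) = - 44148 \left(17276 + i \sqrt{178}\right) = -762700848 - 44148 i \sqrt{178}$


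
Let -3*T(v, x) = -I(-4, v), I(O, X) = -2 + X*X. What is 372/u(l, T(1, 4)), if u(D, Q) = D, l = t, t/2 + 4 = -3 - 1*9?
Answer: -93/8 ≈ -11.625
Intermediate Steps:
t = -32 (t = -8 + 2*(-3 - 1*9) = -8 + 2*(-3 - 9) = -8 + 2*(-12) = -8 - 24 = -32)
I(O, X) = -2 + X²
T(v, x) = -⅔ + v²/3 (T(v, x) = -(-1)*(-2 + v²)/3 = -(2 - v²)/3 = -⅔ + v²/3)
l = -32
372/u(l, T(1, 4)) = 372/(-32) = 372*(-1/32) = -93/8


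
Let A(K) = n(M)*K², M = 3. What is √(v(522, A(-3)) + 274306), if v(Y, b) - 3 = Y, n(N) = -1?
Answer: √274831 ≈ 524.24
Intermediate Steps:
A(K) = -K²
v(Y, b) = 3 + Y
√(v(522, A(-3)) + 274306) = √((3 + 522) + 274306) = √(525 + 274306) = √274831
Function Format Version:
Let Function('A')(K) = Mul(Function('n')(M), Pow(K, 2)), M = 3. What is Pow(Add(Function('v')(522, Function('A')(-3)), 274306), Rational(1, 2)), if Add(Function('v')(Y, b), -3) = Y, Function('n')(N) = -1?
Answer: Pow(274831, Rational(1, 2)) ≈ 524.24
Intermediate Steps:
Function('A')(K) = Mul(-1, Pow(K, 2))
Function('v')(Y, b) = Add(3, Y)
Pow(Add(Function('v')(522, Function('A')(-3)), 274306), Rational(1, 2)) = Pow(Add(Add(3, 522), 274306), Rational(1, 2)) = Pow(Add(525, 274306), Rational(1, 2)) = Pow(274831, Rational(1, 2))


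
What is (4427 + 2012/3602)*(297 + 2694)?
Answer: 23850332703/1801 ≈ 1.3243e+7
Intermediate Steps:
(4427 + 2012/3602)*(297 + 2694) = (4427 + 2012*(1/3602))*2991 = (4427 + 1006/1801)*2991 = (7974033/1801)*2991 = 23850332703/1801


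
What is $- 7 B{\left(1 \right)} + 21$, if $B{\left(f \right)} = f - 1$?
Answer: $21$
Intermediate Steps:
$B{\left(f \right)} = -1 + f$
$- 7 B{\left(1 \right)} + 21 = - 7 \left(-1 + 1\right) + 21 = \left(-7\right) 0 + 21 = 0 + 21 = 21$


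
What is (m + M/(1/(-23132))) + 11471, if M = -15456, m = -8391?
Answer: 357531272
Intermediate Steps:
(m + M/(1/(-23132))) + 11471 = (-8391 - 15456/(1/(-23132))) + 11471 = (-8391 - 15456/(-1/23132)) + 11471 = (-8391 - 15456*(-23132)) + 11471 = (-8391 + 357528192) + 11471 = 357519801 + 11471 = 357531272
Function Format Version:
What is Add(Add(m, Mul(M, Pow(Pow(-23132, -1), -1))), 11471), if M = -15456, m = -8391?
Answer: 357531272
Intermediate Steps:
Add(Add(m, Mul(M, Pow(Pow(-23132, -1), -1))), 11471) = Add(Add(-8391, Mul(-15456, Pow(Pow(-23132, -1), -1))), 11471) = Add(Add(-8391, Mul(-15456, Pow(Rational(-1, 23132), -1))), 11471) = Add(Add(-8391, Mul(-15456, -23132)), 11471) = Add(Add(-8391, 357528192), 11471) = Add(357519801, 11471) = 357531272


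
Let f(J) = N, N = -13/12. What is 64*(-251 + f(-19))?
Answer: -48400/3 ≈ -16133.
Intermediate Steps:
N = -13/12 (N = -13*1/12 = -13/12 ≈ -1.0833)
f(J) = -13/12
64*(-251 + f(-19)) = 64*(-251 - 13/12) = 64*(-3025/12) = -48400/3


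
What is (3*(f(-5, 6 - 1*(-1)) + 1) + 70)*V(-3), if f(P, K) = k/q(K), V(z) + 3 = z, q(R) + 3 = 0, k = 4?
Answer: -414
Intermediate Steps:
q(R) = -3 (q(R) = -3 + 0 = -3)
V(z) = -3 + z
f(P, K) = -4/3 (f(P, K) = 4/(-3) = 4*(-⅓) = -4/3)
(3*(f(-5, 6 - 1*(-1)) + 1) + 70)*V(-3) = (3*(-4/3 + 1) + 70)*(-3 - 3) = (3*(-⅓) + 70)*(-6) = (-1 + 70)*(-6) = 69*(-6) = -414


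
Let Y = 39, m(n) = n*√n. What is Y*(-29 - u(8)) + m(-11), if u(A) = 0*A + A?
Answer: -1443 - 11*I*√11 ≈ -1443.0 - 36.483*I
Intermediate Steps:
u(A) = A (u(A) = 0 + A = A)
m(n) = n^(3/2)
Y*(-29 - u(8)) + m(-11) = 39*(-29 - 1*8) + (-11)^(3/2) = 39*(-29 - 8) - 11*I*√11 = 39*(-37) - 11*I*√11 = -1443 - 11*I*√11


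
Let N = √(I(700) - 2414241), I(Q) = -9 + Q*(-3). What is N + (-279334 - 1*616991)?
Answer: -896325 + 5*I*√96654 ≈ -8.9633e+5 + 1554.5*I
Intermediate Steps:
I(Q) = -9 - 3*Q
N = 5*I*√96654 (N = √((-9 - 3*700) - 2414241) = √((-9 - 2100) - 2414241) = √(-2109 - 2414241) = √(-2416350) = 5*I*√96654 ≈ 1554.5*I)
N + (-279334 - 1*616991) = 5*I*√96654 + (-279334 - 1*616991) = 5*I*√96654 + (-279334 - 616991) = 5*I*√96654 - 896325 = -896325 + 5*I*√96654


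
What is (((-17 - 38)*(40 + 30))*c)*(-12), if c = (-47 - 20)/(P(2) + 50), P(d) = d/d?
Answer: -1031800/17 ≈ -60694.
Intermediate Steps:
P(d) = 1
c = -67/51 (c = (-47 - 20)/(1 + 50) = -67/51 ≈ -1.3137)
(((-17 - 38)*(40 + 30))*c)*(-12) = (((-17 - 38)*(40 + 30))*(-67/51))*(-12) = (-55*70*(-67/51))*(-12) = -3850*(-67/51)*(-12) = (257950/51)*(-12) = -1031800/17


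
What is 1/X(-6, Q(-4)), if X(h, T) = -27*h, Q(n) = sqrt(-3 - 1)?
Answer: 1/162 ≈ 0.0061728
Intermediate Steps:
Q(n) = 2*I (Q(n) = sqrt(-4) = 2*I)
1/X(-6, Q(-4)) = 1/(-27*(-6)) = 1/162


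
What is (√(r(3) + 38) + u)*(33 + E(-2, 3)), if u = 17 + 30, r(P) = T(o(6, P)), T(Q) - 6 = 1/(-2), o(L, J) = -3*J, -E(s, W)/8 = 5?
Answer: -329 - 7*√174/2 ≈ -375.17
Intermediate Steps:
E(s, W) = -40 (E(s, W) = -8*5 = -40)
T(Q) = 11/2 (T(Q) = 6 + 1/(-2) = 6 - ½ = 11/2)
r(P) = 11/2
u = 47
(√(r(3) + 38) + u)*(33 + E(-2, 3)) = (√(11/2 + 38) + 47)*(33 - 40) = (√(87/2) + 47)*(-7) = (√174/2 + 47)*(-7) = (47 + √174/2)*(-7) = -329 - 7*√174/2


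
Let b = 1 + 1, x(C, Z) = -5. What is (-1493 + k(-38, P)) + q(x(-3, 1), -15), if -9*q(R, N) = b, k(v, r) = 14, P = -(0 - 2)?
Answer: -13313/9 ≈ -1479.2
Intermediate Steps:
P = 2 (P = -1*(-2) = 2)
b = 2
q(R, N) = -2/9 (q(R, N) = -⅑*2 = -2/9)
(-1493 + k(-38, P)) + q(x(-3, 1), -15) = (-1493 + 14) - 2/9 = -1479 - 2/9 = -13313/9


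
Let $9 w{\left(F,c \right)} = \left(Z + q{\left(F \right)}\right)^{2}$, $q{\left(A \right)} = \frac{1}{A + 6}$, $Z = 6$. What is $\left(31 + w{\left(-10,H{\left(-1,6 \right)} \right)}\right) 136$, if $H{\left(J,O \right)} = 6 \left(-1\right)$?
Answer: $\frac{84881}{18} \approx 4715.6$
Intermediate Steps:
$H{\left(J,O \right)} = -6$
$q{\left(A \right)} = \frac{1}{6 + A}$
$w{\left(F,c \right)} = \frac{\left(6 + \frac{1}{6 + F}\right)^{2}}{9}$
$\left(31 + w{\left(-10,H{\left(-1,6 \right)} \right)}\right) 136 = \left(31 + \frac{\left(37 + 6 \left(-10\right)\right)^{2}}{9 \left(6 - 10\right)^{2}}\right) 136 = \left(31 + \frac{\left(37 - 60\right)^{2}}{9 \cdot 16}\right) 136 = \left(31 + \frac{1}{9} \cdot \frac{1}{16} \left(-23\right)^{2}\right) 136 = \left(31 + \frac{1}{9} \cdot \frac{1}{16} \cdot 529\right) 136 = \left(31 + \frac{529}{144}\right) 136 = \frac{4993}{144} \cdot 136 = \frac{84881}{18}$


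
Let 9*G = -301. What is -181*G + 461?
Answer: 58630/9 ≈ 6514.4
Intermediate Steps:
G = -301/9 (G = (⅑)*(-301) = -301/9 ≈ -33.444)
-181*G + 461 = -181*(-301/9) + 461 = 54481/9 + 461 = 58630/9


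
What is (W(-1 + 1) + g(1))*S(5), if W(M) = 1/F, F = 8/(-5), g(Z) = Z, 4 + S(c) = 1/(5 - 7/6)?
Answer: -129/92 ≈ -1.4022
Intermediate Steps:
S(c) = -86/23 (S(c) = -4 + 1/(5 - 7/6) = -4 + 1/(23/6) = -4 + 6/23 = -86/23)
F = -8/5 (F = 8*(-1/5) = -8/5 ≈ -1.6000)
W(M) = -5/8 (W(M) = 1/(-8/5) = -5/8)
(W(-1 + 1) + g(1))*S(5) = (-5/8 + 1)*(-86/23) = (3/8)*(-86/23) = -129/92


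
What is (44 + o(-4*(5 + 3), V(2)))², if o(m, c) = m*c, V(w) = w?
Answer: 400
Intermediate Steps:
o(m, c) = c*m
(44 + o(-4*(5 + 3), V(2)))² = (44 + 2*(-4*(5 + 3)))² = (44 + 2*(-4*8))² = (44 + 2*(-32))² = (44 - 64)² = (-20)² = 400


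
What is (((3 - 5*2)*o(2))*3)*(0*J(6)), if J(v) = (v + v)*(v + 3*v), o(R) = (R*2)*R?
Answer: 0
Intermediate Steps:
o(R) = 2*R**2 (o(R) = (2*R)*R = 2*R**2)
J(v) = 8*v**2 (J(v) = (2*v)*(4*v) = 8*v**2)
(((3 - 5*2)*o(2))*3)*(0*J(6)) = (((3 - 5*2)*(2*2**2))*3)*(0*(8*6**2)) = (((3 - 10)*(2*4))*3)*(0*(8*36)) = (-7*8*3)*(0*288) = -56*3*0 = -168*0 = 0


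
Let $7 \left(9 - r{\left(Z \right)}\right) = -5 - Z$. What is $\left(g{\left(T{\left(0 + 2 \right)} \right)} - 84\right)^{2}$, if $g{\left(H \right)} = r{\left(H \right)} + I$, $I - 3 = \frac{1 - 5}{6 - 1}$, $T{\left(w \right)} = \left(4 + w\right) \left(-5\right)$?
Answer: $\frac{7144929}{1225} \approx 5832.6$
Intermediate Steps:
$T{\left(w \right)} = -20 - 5 w$
$r{\left(Z \right)} = \frac{68}{7} + \frac{Z}{7}$ ($r{\left(Z \right)} = 9 - \frac{-5 - Z}{7} = 9 + \left(\frac{5}{7} + \frac{Z}{7}\right) = \frac{68}{7} + \frac{Z}{7}$)
$I = \frac{11}{5}$ ($I = 3 + \frac{1 - 5}{6 - 1} = 3 - \frac{4}{5} = \frac{11}{5} \approx 2.2$)
$g{\left(H \right)} = \frac{417}{35} + \frac{H}{7}$ ($g{\left(H \right)} = \left(\frac{68}{7} + \frac{H}{7}\right) + \frac{11}{5} = \frac{417}{35} + \frac{H}{7}$)
$\left(g{\left(T{\left(0 + 2 \right)} \right)} - 84\right)^{2} = \left(\left(\frac{417}{35} + \frac{-20 - 5 \left(0 + 2\right)}{7}\right) - 84\right)^{2} = \left(\left(\frac{417}{35} + \frac{-20 - 10}{7}\right) - 84\right)^{2} = \left(\left(\frac{417}{35} + \frac{1}{7} \left(-30\right)\right) - 84\right)^{2} = \left(\left(\frac{417}{35} - \frac{30}{7}\right) - 84\right)^{2} = \left(\frac{267}{35} - 84\right)^{2} = \left(- \frac{2673}{35}\right)^{2} = \frac{7144929}{1225}$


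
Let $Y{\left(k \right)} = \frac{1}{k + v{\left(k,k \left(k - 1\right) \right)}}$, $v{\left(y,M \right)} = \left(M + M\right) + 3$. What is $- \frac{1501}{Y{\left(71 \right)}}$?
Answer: $-15031014$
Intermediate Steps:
$v{\left(y,M \right)} = 3 + 2 M$ ($v{\left(y,M \right)} = 2 M + 3 = 3 + 2 M$)
$Y{\left(k \right)} = \frac{1}{3 + k + 2 k \left(-1 + k\right)}$ ($Y{\left(k \right)} = \frac{1}{k + \left(3 + 2 k \left(k - 1\right)\right)} = \frac{1}{k + \left(3 + 2 k \left(-1 + k\right)\right)} = \frac{1}{3 + k + 2 k \left(-1 + k\right)}$)
$- \frac{1501}{Y{\left(71 \right)}} = - \frac{1501}{\frac{1}{3 - 71 + 2 \cdot 71^{2}}} = - \frac{1501}{\frac{1}{3 - 71 + 2 \cdot 5041}} = - \frac{1501}{\frac{1}{3 - 71 + 10082}} = - \frac{1501}{\frac{1}{10014}} = - 1501 \frac{1}{\frac{1}{10014}} = \left(-1501\right) 10014 = -15031014$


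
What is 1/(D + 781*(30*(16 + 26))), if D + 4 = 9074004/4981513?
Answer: 4981513/4902096830732 ≈ 1.0162e-6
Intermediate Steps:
D = -10852048/4981513 (D = -4 + 9074004/4981513 = -10852048/4981513 ≈ -2.1785)
1/(D + 781*(30*(16 + 26))) = 1/(-10852048/4981513 + 781*(30*(16 + 26))) = 1/(-10852048/4981513 + 781*(30*42)) = 1/(-10852048/4981513 + 781*1260) = 1/(-10852048/4981513 + 984060) = 1/(4902096830732/4981513) = 4981513/4902096830732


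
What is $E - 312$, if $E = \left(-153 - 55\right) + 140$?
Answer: $-380$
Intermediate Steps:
$E = -68$ ($E = -208 + 140 = -68$)
$E - 312 = -68 - 312 = -380$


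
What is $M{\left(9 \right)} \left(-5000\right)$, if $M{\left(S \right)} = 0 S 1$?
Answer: $0$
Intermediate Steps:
$M{\left(S \right)} = 0$ ($M{\left(S \right)} = 0 \cdot 1 = 0$)
$M{\left(9 \right)} \left(-5000\right) = 0 \left(-5000\right) = 0$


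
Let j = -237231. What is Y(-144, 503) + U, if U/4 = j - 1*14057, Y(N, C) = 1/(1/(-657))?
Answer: -1005809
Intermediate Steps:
Y(N, C) = -657 (Y(N, C) = 1/(-1/657) = -657)
U = -1005152 (U = 4*(-237231 - 1*14057) = 4*(-237231 - 14057) = 4*(-251288) = -1005152)
Y(-144, 503) + U = -657 - 1005152 = -1005809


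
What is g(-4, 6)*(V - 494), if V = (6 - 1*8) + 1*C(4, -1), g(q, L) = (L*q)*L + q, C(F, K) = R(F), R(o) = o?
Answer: 72816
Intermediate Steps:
C(F, K) = F
g(q, L) = q + q*L² (g(q, L) = q*L² + q = q + q*L²)
V = 2 (V = (6 - 1*8) + 1*4 = (6 - 8) + 4 = -2 + 4 = 2)
g(-4, 6)*(V - 494) = (-4*(1 + 6²))*(2 - 494) = -4*(1 + 36)*(-492) = -4*37*(-492) = -148*(-492) = 72816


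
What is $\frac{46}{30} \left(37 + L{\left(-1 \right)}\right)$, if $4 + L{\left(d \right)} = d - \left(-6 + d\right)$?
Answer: $\frac{299}{5} \approx 59.8$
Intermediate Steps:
$L{\left(d \right)} = 2$ ($L{\left(d \right)} = -4 + \left(d - \left(-6 + d\right)\right) = -4 + 6 = 2$)
$\frac{46}{30} \left(37 + L{\left(-1 \right)}\right) = \frac{46}{30} \left(37 + 2\right) = 46 \cdot \frac{1}{30} \cdot 39 = \frac{23}{15} \cdot 39 = \frac{299}{5}$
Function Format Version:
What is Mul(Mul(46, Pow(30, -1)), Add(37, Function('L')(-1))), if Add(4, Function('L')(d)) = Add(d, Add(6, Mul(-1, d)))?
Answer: Rational(299, 5) ≈ 59.800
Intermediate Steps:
Function('L')(d) = 2 (Function('L')(d) = Add(-4, Add(d, Add(6, Mul(-1, d)))) = Add(-4, 6) = 2)
Mul(Mul(46, Pow(30, -1)), Add(37, Function('L')(-1))) = Mul(Mul(46, Pow(30, -1)), Add(37, 2)) = Mul(Mul(46, Rational(1, 30)), 39) = Mul(Rational(23, 15), 39) = Rational(299, 5)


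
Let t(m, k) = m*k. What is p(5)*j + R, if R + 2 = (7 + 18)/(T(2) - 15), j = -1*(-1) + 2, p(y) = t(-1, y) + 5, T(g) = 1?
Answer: -53/14 ≈ -3.7857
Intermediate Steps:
t(m, k) = k*m
p(y) = 5 - y (p(y) = y*(-1) + 5 = -y + 5 = 5 - y)
j = 3 (j = 1 + 2 = 3)
R = -53/14 (R = -2 + (7 + 18)/(1 - 15) = -2 + 25/(-14) = -2 + 25*(-1/14) = -2 - 25/14 = -53/14 ≈ -3.7857)
p(5)*j + R = (5 - 1*5)*3 - 53/14 = (5 - 5)*3 - 53/14 = 0*3 - 53/14 = 0 - 53/14 = -53/14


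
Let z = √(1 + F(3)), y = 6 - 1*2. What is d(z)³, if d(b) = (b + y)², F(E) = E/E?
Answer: (4 + √2)⁶ ≈ 25189.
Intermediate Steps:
y = 4 (y = 6 - 2 = 4)
F(E) = 1
z = √2 (z = √(1 + 1) = √2 ≈ 1.4142)
d(b) = (4 + b)² (d(b) = (b + 4)² = (4 + b)²)
d(z)³ = ((4 + √2)²)³ = (4 + √2)⁶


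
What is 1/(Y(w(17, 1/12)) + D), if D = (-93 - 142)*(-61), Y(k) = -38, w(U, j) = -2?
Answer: 1/14297 ≈ 6.9945e-5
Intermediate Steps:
D = 14335 (D = -235*(-61) = 14335)
1/(Y(w(17, 1/12)) + D) = 1/(-38 + 14335) = 1/14297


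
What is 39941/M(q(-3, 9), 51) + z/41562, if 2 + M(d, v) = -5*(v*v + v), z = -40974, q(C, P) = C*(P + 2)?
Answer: -367237505/91865874 ≈ -3.9975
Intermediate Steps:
q(C, P) = C*(2 + P)
M(d, v) = -2 - 5*v - 5*v² (M(d, v) = -2 - 5*(v*v + v) = -2 - 5*(v² + v) = -2 - 5*(v + v²) = -2 + (-5*v - 5*v²) = -2 - 5*v - 5*v²)
39941/M(q(-3, 9), 51) + z/41562 = 39941/(-2 - 5*51 - 5*51²) - 40974/41562 = 39941/(-2 - 255 - 5*2601) - 40974*1/41562 = 39941/(-2 - 255 - 13005) - 6829/6927 = 39941/(-13262) - 6829/6927 = 39941*(-1/13262) - 6829/6927 = -39941/13262 - 6829/6927 = -367237505/91865874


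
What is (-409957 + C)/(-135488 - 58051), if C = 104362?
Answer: 101865/64513 ≈ 1.5790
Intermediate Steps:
(-409957 + C)/(-135488 - 58051) = (-409957 + 104362)/(-135488 - 58051) = -305595/(-193539) = -305595*(-1/193539) = 101865/64513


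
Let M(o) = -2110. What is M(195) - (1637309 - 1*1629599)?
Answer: -9820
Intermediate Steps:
M(195) - (1637309 - 1*1629599) = -2110 - (1637309 - 1*1629599) = -2110 - (1637309 - 1629599) = -2110 - 1*7710 = -2110 - 7710 = -9820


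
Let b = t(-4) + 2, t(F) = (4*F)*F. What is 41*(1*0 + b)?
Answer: 2706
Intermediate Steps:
t(F) = 4*F**2
b = 66 (b = 4*(-4)**2 + 2 = 4*16 + 2 = 64 + 2 = 66)
41*(1*0 + b) = 41*(1*0 + 66) = 41*(0 + 66) = 41*66 = 2706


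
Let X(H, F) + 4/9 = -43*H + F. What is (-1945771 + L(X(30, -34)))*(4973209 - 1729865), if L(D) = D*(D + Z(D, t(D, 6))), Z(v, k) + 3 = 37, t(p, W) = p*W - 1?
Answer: -62170269741424/81 ≈ -7.6753e+11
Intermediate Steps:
t(p, W) = -1 + W*p (t(p, W) = W*p - 1 = -1 + W*p)
Z(v, k) = 34 (Z(v, k) = -3 + 37 = 34)
X(H, F) = -4/9 + F - 43*H (X(H, F) = -4/9 + (-43*H + F) = -4/9 + (F - 43*H) = -4/9 + F - 43*H)
L(D) = D*(34 + D) (L(D) = D*(D + 34) = D*(34 + D))
(-1945771 + L(X(30, -34)))*(4973209 - 1729865) = (-1945771 + (-4/9 - 34 - 43*30)*(34 + (-4/9 - 34 - 43*30)))*(4973209 - 1729865) = (-1945771 + (-4/9 - 34 - 1290)*(34 + (-4/9 - 34 - 1290)))*3243344 = (-1945771 - 11920*(34 - 11920/9)/9)*3243344 = (-1945771 - 11920/9*(-11614/9))*3243344 = (-1945771 + 138438880/81)*3243344 = -19168571/81*3243344 = -62170269741424/81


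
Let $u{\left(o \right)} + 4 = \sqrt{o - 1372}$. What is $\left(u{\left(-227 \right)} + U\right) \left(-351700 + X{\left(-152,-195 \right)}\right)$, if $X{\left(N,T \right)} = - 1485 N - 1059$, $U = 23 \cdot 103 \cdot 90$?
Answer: $-27085477034 - 127039 i \sqrt{1599} \approx -2.7085 \cdot 10^{10} - 5.08 \cdot 10^{6} i$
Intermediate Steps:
$U = 213210$ ($U = 2369 \cdot 90 = 213210$)
$u{\left(o \right)} = -4 + \sqrt{-1372 + o}$ ($u{\left(o \right)} = -4 + \sqrt{o - 1372} = -4 + \sqrt{-1372 + o}$)
$X{\left(N,T \right)} = -1059 - 1485 N$
$\left(u{\left(-227 \right)} + U\right) \left(-351700 + X{\left(-152,-195 \right)}\right) = \left(\left(-4 + \sqrt{-1372 - 227}\right) + 213210\right) \left(-351700 - -224661\right) = \left(\left(-4 + \sqrt{-1599}\right) + 213210\right) \left(-351700 + \left(-1059 + 225720\right)\right) = \left(\left(-4 + i \sqrt{1599}\right) + 213210\right) \left(-351700 + 224661\right) = \left(213206 + i \sqrt{1599}\right) \left(-127039\right) = -27085477034 - 127039 i \sqrt{1599}$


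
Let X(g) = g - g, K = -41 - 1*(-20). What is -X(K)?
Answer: 0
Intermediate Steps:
K = -21 (K = -41 + 20 = -21)
X(g) = 0
-X(K) = -1*0 = 0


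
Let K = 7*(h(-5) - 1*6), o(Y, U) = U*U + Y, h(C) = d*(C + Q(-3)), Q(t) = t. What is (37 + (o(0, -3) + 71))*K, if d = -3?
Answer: 14742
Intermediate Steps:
h(C) = 9 - 3*C (h(C) = -3*(C - 3) = -3*(-3 + C) = 9 - 3*C)
o(Y, U) = Y + U**2 (o(Y, U) = U**2 + Y = Y + U**2)
K = 126 (K = 7*((9 - 3*(-5)) - 1*6) = 7*((9 + 15) - 6) = 7*(24 - 6) = 7*18 = 126)
(37 + (o(0, -3) + 71))*K = (37 + ((0 + (-3)**2) + 71))*126 = (37 + ((0 + 9) + 71))*126 = (37 + (9 + 71))*126 = (37 + 80)*126 = 117*126 = 14742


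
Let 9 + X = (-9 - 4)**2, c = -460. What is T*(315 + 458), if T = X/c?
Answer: -6184/23 ≈ -268.87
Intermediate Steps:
X = 160 (X = -9 + (-9 - 4)**2 = -9 + (-13)**2 = -9 + 169 = 160)
T = -8/23 (T = 160/(-460) = 160*(-1/460) = -8/23 ≈ -0.34783)
T*(315 + 458) = -8*(315 + 458)/23 = -8/23*773 = -6184/23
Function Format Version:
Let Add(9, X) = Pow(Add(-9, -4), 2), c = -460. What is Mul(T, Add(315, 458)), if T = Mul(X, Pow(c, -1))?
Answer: Rational(-6184, 23) ≈ -268.87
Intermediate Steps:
X = 160 (X = Add(-9, Pow(Add(-9, -4), 2)) = Add(-9, Pow(-13, 2)) = Add(-9, 169) = 160)
T = Rational(-8, 23) (T = Mul(160, Pow(-460, -1)) = Mul(160, Rational(-1, 460)) = Rational(-8, 23) ≈ -0.34783)
Mul(T, Add(315, 458)) = Mul(Rational(-8, 23), Add(315, 458)) = Mul(Rational(-8, 23), 773) = Rational(-6184, 23)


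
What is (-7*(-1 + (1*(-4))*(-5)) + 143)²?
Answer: 100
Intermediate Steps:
(-7*(-1 + (1*(-4))*(-5)) + 143)² = (-7*(-1 - 4*(-5)) + 143)² = (-7*(-1 + 20) + 143)² = (-7*19 + 143)² = (-133 + 143)² = 10² = 100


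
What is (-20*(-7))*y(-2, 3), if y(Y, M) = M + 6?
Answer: 1260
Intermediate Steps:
y(Y, M) = 6 + M
(-20*(-7))*y(-2, 3) = (-20*(-7))*(6 + 3) = 140*9 = 1260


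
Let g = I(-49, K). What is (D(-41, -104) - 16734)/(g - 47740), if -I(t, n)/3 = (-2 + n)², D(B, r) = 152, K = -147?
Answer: 16582/114343 ≈ 0.14502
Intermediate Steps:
I(t, n) = -3*(-2 + n)²
g = -66603 (g = -3*(-2 - 147)² = -3*(-149)² = -3*22201 = -66603)
(D(-41, -104) - 16734)/(g - 47740) = (152 - 16734)/(-66603 - 47740) = -16582/(-114343) = -16582*(-1/114343) = 16582/114343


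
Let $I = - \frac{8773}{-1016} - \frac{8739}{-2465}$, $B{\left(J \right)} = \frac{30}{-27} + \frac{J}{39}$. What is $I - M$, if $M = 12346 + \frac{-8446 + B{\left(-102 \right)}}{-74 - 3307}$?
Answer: $- \frac{12221577296016187}{990698861880} \approx -12336.0$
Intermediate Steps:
$B{\left(J \right)} = - \frac{10}{9} + \frac{J}{39}$ ($B{\left(J \right)} = 30 \left(- \frac{1}{27}\right) + J \frac{1}{39} = - \frac{10}{9} + \frac{J}{39}$)
$I = \frac{30504269}{2504440}$ ($I = \left(-8773\right) \left(- \frac{1}{1016}\right) - - \frac{8739}{2465} = \frac{8773}{1016} + \frac{8739}{2465} = \frac{30504269}{2504440} \approx 12.18$)
$M = \frac{4884782260}{395577}$ ($M = 12346 + \frac{-8446 + \left(- \frac{10}{9} + \frac{1}{39} \left(-102\right)\right)}{-74 - 3307} = 12346 + \frac{-8446 - \frac{436}{117}}{-3381} = 12346 + \left(-8446 - \frac{436}{117}\right) \left(- \frac{1}{3381}\right) = 12346 - - \frac{988618}{395577} = 12346 + \frac{988618}{395577} = \frac{4884782260}{395577} \approx 12349.0$)
$I - M = \frac{30504269}{2504440} - \frac{4884782260}{395577} = - \frac{12221577296016187}{990698861880}$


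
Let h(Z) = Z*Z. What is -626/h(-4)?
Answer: -313/8 ≈ -39.125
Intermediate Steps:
h(Z) = Z²
-626/h(-4) = -626/(-4)² = -626/16 = (1/16)*(-626) = -313/8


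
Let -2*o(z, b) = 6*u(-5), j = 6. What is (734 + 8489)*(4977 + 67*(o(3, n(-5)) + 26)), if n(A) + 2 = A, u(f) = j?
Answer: 50846399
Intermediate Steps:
u(f) = 6
n(A) = -2 + A
o(z, b) = -18 (o(z, b) = -3*6 = -½*36 = -18)
(734 + 8489)*(4977 + 67*(o(3, n(-5)) + 26)) = (734 + 8489)*(4977 + 67*(-18 + 26)) = 9223*(4977 + 67*8) = 9223*(4977 + 536) = 9223*5513 = 50846399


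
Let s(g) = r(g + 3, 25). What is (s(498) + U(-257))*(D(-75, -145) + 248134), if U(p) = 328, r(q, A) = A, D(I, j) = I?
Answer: 87564827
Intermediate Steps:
s(g) = 25
(s(498) + U(-257))*(D(-75, -145) + 248134) = (25 + 328)*(-75 + 248134) = 353*248059 = 87564827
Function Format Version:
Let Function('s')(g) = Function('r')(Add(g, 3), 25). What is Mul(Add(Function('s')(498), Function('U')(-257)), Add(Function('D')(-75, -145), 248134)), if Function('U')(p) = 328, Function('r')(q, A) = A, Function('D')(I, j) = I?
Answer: 87564827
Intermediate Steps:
Function('s')(g) = 25
Mul(Add(Function('s')(498), Function('U')(-257)), Add(Function('D')(-75, -145), 248134)) = Mul(Add(25, 328), Add(-75, 248134)) = Mul(353, 248059) = 87564827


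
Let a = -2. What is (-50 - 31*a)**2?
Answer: 144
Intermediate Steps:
(-50 - 31*a)**2 = (-50 - 31*(-2))**2 = (-50 + 62)**2 = 12**2 = 144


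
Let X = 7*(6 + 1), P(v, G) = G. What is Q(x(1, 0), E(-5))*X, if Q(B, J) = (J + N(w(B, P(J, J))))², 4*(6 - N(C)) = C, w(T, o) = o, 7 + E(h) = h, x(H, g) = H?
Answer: 441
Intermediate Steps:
E(h) = -7 + h
N(C) = 6 - C/4
Q(B, J) = (6 + 3*J/4)² (Q(B, J) = (J + (6 - J/4))² = (6 + 3*J/4)²)
X = 49 (X = 7*7 = 49)
Q(x(1, 0), E(-5))*X = (9*(8 + (-7 - 5))²/16)*49 = (9*(8 - 12)²/16)*49 = ((9/16)*(-4)²)*49 = ((9/16)*16)*49 = 9*49 = 441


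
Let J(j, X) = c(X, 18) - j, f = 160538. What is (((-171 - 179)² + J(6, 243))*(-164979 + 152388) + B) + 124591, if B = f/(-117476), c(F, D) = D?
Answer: -90598901051007/58738 ≈ -1.5424e+9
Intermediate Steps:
J(j, X) = 18 - j
B = -80269/58738 (B = 160538/(-117476) = 160538*(-1/117476) = -80269/58738 ≈ -1.3666)
(((-171 - 179)² + J(6, 243))*(-164979 + 152388) + B) + 124591 = (((-171 - 179)² + (18 - 1*6))*(-164979 + 152388) - 80269/58738) + 124591 = (((-350)² + (18 - 6))*(-12591) - 80269/58738) + 124591 = ((122500 + 12)*(-12591) - 80269/58738) + 124591 = (122512*(-12591) - 80269/58738) + 124591 = (-1542548592 - 80269/58738) + 124591 = -90606219277165/58738 + 124591 = -90598901051007/58738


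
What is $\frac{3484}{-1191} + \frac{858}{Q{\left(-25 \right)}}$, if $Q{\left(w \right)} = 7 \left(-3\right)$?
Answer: $- \frac{365014}{8337} \approx -43.782$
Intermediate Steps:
$Q{\left(w \right)} = -21$
$\frac{3484}{-1191} + \frac{858}{Q{\left(-25 \right)}} = \frac{3484}{-1191} + \frac{858}{-21} = 3484 \left(- \frac{1}{1191}\right) + 858 \left(- \frac{1}{21}\right) = - \frac{3484}{1191} - \frac{286}{7} = - \frac{365014}{8337}$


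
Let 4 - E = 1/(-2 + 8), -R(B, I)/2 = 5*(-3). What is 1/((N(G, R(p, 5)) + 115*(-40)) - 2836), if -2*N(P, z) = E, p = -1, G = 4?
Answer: -12/89255 ≈ -0.00013445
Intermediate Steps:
R(B, I) = 30 (R(B, I) = -10*(-3) = -2*(-15) = 30)
E = 23/6 (E = 4 - 1/(-2 + 8) = 4 - 1/6 = 4 - 1*⅙ = 4 - ⅙ = 23/6 ≈ 3.8333)
N(P, z) = -23/12 (N(P, z) = -½*23/6 = -23/12)
1/((N(G, R(p, 5)) + 115*(-40)) - 2836) = 1/((-23/12 + 115*(-40)) - 2836) = 1/((-23/12 - 4600) - 2836) = 1/(-55223/12 - 2836) = 1/(-89255/12) = -12/89255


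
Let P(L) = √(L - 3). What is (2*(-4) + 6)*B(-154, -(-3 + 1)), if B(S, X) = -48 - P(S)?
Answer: 96 + 2*I*√157 ≈ 96.0 + 25.06*I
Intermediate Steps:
P(L) = √(-3 + L)
B(S, X) = -48 - √(-3 + S)
(2*(-4) + 6)*B(-154, -(-3 + 1)) = (2*(-4) + 6)*(-48 - √(-3 - 154)) = (-8 + 6)*(-48 - √(-157)) = -2*(-48 - I*√157) = 96 + 2*I*√157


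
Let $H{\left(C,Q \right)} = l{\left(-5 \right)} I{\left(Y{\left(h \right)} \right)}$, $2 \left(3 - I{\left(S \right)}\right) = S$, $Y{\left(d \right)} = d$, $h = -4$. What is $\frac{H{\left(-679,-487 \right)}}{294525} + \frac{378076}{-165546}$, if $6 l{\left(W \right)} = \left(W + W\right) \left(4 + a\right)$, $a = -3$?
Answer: $- \frac{43668319}{19120563} \approx -2.2838$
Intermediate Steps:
$l{\left(W \right)} = \frac{W}{3}$ ($l{\left(W \right)} = \frac{\left(W + W\right) \left(4 - 3\right)}{6} = \frac{2 W 1}{6} = \frac{2 W}{6} = \frac{W}{3}$)
$I{\left(S \right)} = 3 - \frac{S}{2}$
$H{\left(C,Q \right)} = - \frac{25}{3}$ ($H{\left(C,Q \right)} = \frac{1}{3} \left(-5\right) \left(3 - -2\right) = - \frac{5 \left(3 + 2\right)}{3} = \left(- \frac{5}{3}\right) 5 = - \frac{25}{3}$)
$\frac{H{\left(-679,-487 \right)}}{294525} + \frac{378076}{-165546} = - \frac{25}{3 \cdot 294525} + \frac{378076}{-165546} = \left(- \frac{25}{3}\right) \frac{1}{294525} + 378076 \left(- \frac{1}{165546}\right) = - \frac{1}{35343} - \frac{189038}{82773} = - \frac{43668319}{19120563}$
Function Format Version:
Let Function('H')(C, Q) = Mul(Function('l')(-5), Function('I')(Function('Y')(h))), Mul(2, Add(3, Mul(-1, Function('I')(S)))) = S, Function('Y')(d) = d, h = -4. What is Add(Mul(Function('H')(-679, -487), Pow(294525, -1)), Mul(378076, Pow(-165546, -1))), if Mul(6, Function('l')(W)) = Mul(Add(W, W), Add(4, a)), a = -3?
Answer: Rational(-43668319, 19120563) ≈ -2.2838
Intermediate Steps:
Function('l')(W) = Mul(Rational(1, 3), W) (Function('l')(W) = Mul(Rational(1, 6), Mul(Add(W, W), Add(4, -3))) = Mul(Rational(1, 6), Mul(Mul(2, W), 1)) = Mul(Rational(1, 6), Mul(2, W)) = Mul(Rational(1, 3), W))
Function('I')(S) = Add(3, Mul(Rational(-1, 2), S))
Function('H')(C, Q) = Rational(-25, 3) (Function('H')(C, Q) = Mul(Mul(Rational(1, 3), -5), Add(3, Mul(Rational(-1, 2), -4))) = Mul(Rational(-5, 3), Add(3, 2)) = Mul(Rational(-5, 3), 5) = Rational(-25, 3))
Add(Mul(Function('H')(-679, -487), Pow(294525, -1)), Mul(378076, Pow(-165546, -1))) = Add(Mul(Rational(-25, 3), Pow(294525, -1)), Mul(378076, Pow(-165546, -1))) = Add(Mul(Rational(-25, 3), Rational(1, 294525)), Mul(378076, Rational(-1, 165546))) = Add(Rational(-1, 35343), Rational(-189038, 82773)) = Rational(-43668319, 19120563)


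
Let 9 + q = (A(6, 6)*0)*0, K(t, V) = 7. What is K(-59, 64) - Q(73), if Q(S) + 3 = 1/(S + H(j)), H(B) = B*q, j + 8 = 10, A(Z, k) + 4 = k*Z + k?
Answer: 549/55 ≈ 9.9818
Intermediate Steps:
A(Z, k) = -4 + k + Z*k (A(Z, k) = -4 + (k*Z + k) = -4 + (Z*k + k) = -4 + (k + Z*k) = -4 + k + Z*k)
q = -9 (q = -9 + ((-4 + 6 + 6*6)*0)*0 = -9 + ((-4 + 6 + 36)*0)*0 = -9 + (38*0)*0 = -9 + 0*0 = -9 + 0 = -9)
j = 2 (j = -8 + 10 = 2)
H(B) = -9*B (H(B) = B*(-9) = -9*B)
Q(S) = -3 + 1/(-18 + S) (Q(S) = -3 + 1/(S - 9*2) = -3 + 1/(S - 18) = -3 + 1/(-18 + S))
K(-59, 64) - Q(73) = 7 - (55 - 3*73)/(-18 + 73) = 7 - (55 - 219)/55 = 7 - (-164)/55 = 7 - 1*(-164/55) = 7 + 164/55 = 549/55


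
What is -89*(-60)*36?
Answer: 192240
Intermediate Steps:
-89*(-60)*36 = 5340*36 = 192240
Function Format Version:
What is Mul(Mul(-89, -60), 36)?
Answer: 192240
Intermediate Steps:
Mul(Mul(-89, -60), 36) = Mul(5340, 36) = 192240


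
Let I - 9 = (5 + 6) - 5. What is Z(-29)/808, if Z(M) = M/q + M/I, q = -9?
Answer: 29/18180 ≈ 0.0015952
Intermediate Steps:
I = 15 (I = 9 + ((5 + 6) - 5) = 9 + (11 - 5) = 9 + 6 = 15)
Z(M) = -2*M/45 (Z(M) = M/(-9) + M/15 = M*(-1/9) + M*(1/15) = -M/9 + M/15 = -2*M/45)
Z(-29)/808 = -2/45*(-29)/808 = (58/45)*(1/808) = 29/18180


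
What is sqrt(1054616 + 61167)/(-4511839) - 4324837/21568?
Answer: -4324837/21568 - sqrt(1115783)/4511839 ≈ -200.52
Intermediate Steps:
sqrt(1054616 + 61167)/(-4511839) - 4324837/21568 = sqrt(1115783)*(-1/4511839) - 4324837*1/21568 = -sqrt(1115783)/4511839 - 4324837/21568 = -4324837/21568 - sqrt(1115783)/4511839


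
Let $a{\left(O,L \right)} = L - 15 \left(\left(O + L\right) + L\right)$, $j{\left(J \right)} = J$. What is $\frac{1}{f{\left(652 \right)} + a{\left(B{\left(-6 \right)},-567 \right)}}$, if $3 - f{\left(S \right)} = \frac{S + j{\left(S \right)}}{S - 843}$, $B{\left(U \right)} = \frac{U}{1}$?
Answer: $\frac{191}{3159680} \approx 6.0449 \cdot 10^{-5}$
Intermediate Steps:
$B{\left(U \right)} = U$ ($B{\left(U \right)} = U 1 = U$)
$f{\left(S \right)} = 3 - \frac{2 S}{-843 + S}$ ($f{\left(S \right)} = 3 - \frac{S + S}{S - 843} = 3 - \frac{2 S}{-843 + S}$)
$a{\left(O,L \right)} = - 29 L - 15 O$ ($a{\left(O,L \right)} = L - 15 \left(\left(L + O\right) + L\right) = L - 15 \left(O + 2 L\right) = L - \left(15 O + 30 L\right) = - 29 L - 15 O$)
$\frac{1}{f{\left(652 \right)} + a{\left(B{\left(-6 \right)},-567 \right)}} = \frac{1}{\frac{-2529 + 652}{-843 + 652} - -16533} = \frac{1}{\frac{1}{-191} \left(-1877\right) + \left(16443 + 90\right)} = \frac{1}{\left(- \frac{1}{191}\right) \left(-1877\right) + 16533} = \frac{1}{\frac{1877}{191} + 16533} = \frac{1}{\frac{3159680}{191}} = \frac{191}{3159680}$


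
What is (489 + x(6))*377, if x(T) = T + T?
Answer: 188877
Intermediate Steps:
x(T) = 2*T
(489 + x(6))*377 = (489 + 2*6)*377 = (489 + 12)*377 = 501*377 = 188877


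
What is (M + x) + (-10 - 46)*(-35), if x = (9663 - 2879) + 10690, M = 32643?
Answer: 52077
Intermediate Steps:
x = 17474 (x = 6784 + 10690 = 17474)
(M + x) + (-10 - 46)*(-35) = (32643 + 17474) + (-10 - 46)*(-35) = 50117 - 56*(-35) = 50117 + 1960 = 52077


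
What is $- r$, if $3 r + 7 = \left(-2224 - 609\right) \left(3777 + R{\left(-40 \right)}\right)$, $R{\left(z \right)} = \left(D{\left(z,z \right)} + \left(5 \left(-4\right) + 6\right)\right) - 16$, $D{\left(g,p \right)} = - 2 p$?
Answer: $3613966$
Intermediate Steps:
$R{\left(z \right)} = -30 - 2 z$ ($R{\left(z \right)} = \left(- 2 z + \left(5 \left(-4\right) + 6\right)\right) - 16 = \left(- 2 z + \left(-20 + 6\right)\right) - 16 = \left(- 2 z - 14\right) - 16 = \left(-14 - 2 z\right) - 16 = -30 - 2 z$)
$r = -3613966$ ($r = - \frac{7}{3} + \frac{\left(-2224 - 609\right) \left(3777 - -50\right)}{3} = - \frac{7}{3} + \frac{\left(-2224 - 609\right) \left(3777 + \left(-30 + 80\right)\right)}{3} = - \frac{7}{3} + \frac{\left(-2833\right) \left(3777 + 50\right)}{3} = - \frac{7}{3} + \frac{\left(-2833\right) 3827}{3} = - \frac{7}{3} + \frac{1}{3} \left(-10841891\right) = - \frac{7}{3} - \frac{10841891}{3} = -3613966$)
$- r = \left(-1\right) \left(-3613966\right) = 3613966$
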